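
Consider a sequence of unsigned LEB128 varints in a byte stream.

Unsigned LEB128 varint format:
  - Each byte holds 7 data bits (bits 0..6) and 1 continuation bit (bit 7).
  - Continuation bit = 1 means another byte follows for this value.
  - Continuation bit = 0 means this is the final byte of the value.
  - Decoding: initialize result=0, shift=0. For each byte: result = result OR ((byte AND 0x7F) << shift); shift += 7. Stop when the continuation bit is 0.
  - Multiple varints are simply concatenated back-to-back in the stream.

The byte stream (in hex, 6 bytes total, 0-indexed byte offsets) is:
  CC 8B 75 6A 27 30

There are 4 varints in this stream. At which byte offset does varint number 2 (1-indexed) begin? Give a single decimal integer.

  byte[0]=0xCC cont=1 payload=0x4C=76: acc |= 76<<0 -> acc=76 shift=7
  byte[1]=0x8B cont=1 payload=0x0B=11: acc |= 11<<7 -> acc=1484 shift=14
  byte[2]=0x75 cont=0 payload=0x75=117: acc |= 117<<14 -> acc=1918412 shift=21 [end]
Varint 1: bytes[0:3] = CC 8B 75 -> value 1918412 (3 byte(s))
  byte[3]=0x6A cont=0 payload=0x6A=106: acc |= 106<<0 -> acc=106 shift=7 [end]
Varint 2: bytes[3:4] = 6A -> value 106 (1 byte(s))
  byte[4]=0x27 cont=0 payload=0x27=39: acc |= 39<<0 -> acc=39 shift=7 [end]
Varint 3: bytes[4:5] = 27 -> value 39 (1 byte(s))
  byte[5]=0x30 cont=0 payload=0x30=48: acc |= 48<<0 -> acc=48 shift=7 [end]
Varint 4: bytes[5:6] = 30 -> value 48 (1 byte(s))

Answer: 3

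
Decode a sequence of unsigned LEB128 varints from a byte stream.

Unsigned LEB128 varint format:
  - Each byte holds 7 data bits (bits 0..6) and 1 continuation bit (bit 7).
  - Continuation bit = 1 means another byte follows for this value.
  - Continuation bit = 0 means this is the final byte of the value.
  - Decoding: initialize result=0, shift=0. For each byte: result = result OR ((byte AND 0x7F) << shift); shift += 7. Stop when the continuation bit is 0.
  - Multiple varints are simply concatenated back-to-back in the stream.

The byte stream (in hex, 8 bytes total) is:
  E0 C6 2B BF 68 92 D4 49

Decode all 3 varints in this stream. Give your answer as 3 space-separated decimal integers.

Answer: 713568 13375 1206802

Derivation:
  byte[0]=0xE0 cont=1 payload=0x60=96: acc |= 96<<0 -> acc=96 shift=7
  byte[1]=0xC6 cont=1 payload=0x46=70: acc |= 70<<7 -> acc=9056 shift=14
  byte[2]=0x2B cont=0 payload=0x2B=43: acc |= 43<<14 -> acc=713568 shift=21 [end]
Varint 1: bytes[0:3] = E0 C6 2B -> value 713568 (3 byte(s))
  byte[3]=0xBF cont=1 payload=0x3F=63: acc |= 63<<0 -> acc=63 shift=7
  byte[4]=0x68 cont=0 payload=0x68=104: acc |= 104<<7 -> acc=13375 shift=14 [end]
Varint 2: bytes[3:5] = BF 68 -> value 13375 (2 byte(s))
  byte[5]=0x92 cont=1 payload=0x12=18: acc |= 18<<0 -> acc=18 shift=7
  byte[6]=0xD4 cont=1 payload=0x54=84: acc |= 84<<7 -> acc=10770 shift=14
  byte[7]=0x49 cont=0 payload=0x49=73: acc |= 73<<14 -> acc=1206802 shift=21 [end]
Varint 3: bytes[5:8] = 92 D4 49 -> value 1206802 (3 byte(s))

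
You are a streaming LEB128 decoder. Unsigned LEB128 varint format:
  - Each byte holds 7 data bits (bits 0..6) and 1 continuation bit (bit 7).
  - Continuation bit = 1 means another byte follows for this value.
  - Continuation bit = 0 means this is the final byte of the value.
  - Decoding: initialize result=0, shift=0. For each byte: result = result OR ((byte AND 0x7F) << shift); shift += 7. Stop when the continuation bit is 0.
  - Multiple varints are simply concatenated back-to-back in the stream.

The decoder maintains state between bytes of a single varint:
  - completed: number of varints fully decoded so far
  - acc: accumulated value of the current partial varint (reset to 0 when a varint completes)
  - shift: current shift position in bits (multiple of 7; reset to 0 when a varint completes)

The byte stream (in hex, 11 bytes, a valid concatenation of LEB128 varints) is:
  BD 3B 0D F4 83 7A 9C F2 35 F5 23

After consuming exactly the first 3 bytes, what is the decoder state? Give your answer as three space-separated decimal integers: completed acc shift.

Answer: 2 0 0

Derivation:
byte[0]=0xBD cont=1 payload=0x3D: acc |= 61<<0 -> completed=0 acc=61 shift=7
byte[1]=0x3B cont=0 payload=0x3B: varint #1 complete (value=7613); reset -> completed=1 acc=0 shift=0
byte[2]=0x0D cont=0 payload=0x0D: varint #2 complete (value=13); reset -> completed=2 acc=0 shift=0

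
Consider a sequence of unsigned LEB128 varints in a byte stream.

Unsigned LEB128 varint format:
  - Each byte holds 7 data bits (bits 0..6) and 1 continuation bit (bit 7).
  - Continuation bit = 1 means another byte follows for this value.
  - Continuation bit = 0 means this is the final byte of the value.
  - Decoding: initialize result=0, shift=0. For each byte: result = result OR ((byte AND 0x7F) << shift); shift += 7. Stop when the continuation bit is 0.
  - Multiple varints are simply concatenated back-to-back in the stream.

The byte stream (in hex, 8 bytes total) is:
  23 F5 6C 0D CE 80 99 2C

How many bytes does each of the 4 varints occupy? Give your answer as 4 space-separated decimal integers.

  byte[0]=0x23 cont=0 payload=0x23=35: acc |= 35<<0 -> acc=35 shift=7 [end]
Varint 1: bytes[0:1] = 23 -> value 35 (1 byte(s))
  byte[1]=0xF5 cont=1 payload=0x75=117: acc |= 117<<0 -> acc=117 shift=7
  byte[2]=0x6C cont=0 payload=0x6C=108: acc |= 108<<7 -> acc=13941 shift=14 [end]
Varint 2: bytes[1:3] = F5 6C -> value 13941 (2 byte(s))
  byte[3]=0x0D cont=0 payload=0x0D=13: acc |= 13<<0 -> acc=13 shift=7 [end]
Varint 3: bytes[3:4] = 0D -> value 13 (1 byte(s))
  byte[4]=0xCE cont=1 payload=0x4E=78: acc |= 78<<0 -> acc=78 shift=7
  byte[5]=0x80 cont=1 payload=0x00=0: acc |= 0<<7 -> acc=78 shift=14
  byte[6]=0x99 cont=1 payload=0x19=25: acc |= 25<<14 -> acc=409678 shift=21
  byte[7]=0x2C cont=0 payload=0x2C=44: acc |= 44<<21 -> acc=92684366 shift=28 [end]
Varint 4: bytes[4:8] = CE 80 99 2C -> value 92684366 (4 byte(s))

Answer: 1 2 1 4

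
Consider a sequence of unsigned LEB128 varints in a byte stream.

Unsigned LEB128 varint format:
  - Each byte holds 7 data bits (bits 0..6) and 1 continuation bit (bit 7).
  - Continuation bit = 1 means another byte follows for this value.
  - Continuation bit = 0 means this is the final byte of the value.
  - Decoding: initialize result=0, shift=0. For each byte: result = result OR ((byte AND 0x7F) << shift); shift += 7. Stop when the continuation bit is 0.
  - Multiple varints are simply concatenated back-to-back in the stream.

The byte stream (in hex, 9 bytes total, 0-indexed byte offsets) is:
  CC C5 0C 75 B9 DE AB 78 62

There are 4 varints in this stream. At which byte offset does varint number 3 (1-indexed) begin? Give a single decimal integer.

  byte[0]=0xCC cont=1 payload=0x4C=76: acc |= 76<<0 -> acc=76 shift=7
  byte[1]=0xC5 cont=1 payload=0x45=69: acc |= 69<<7 -> acc=8908 shift=14
  byte[2]=0x0C cont=0 payload=0x0C=12: acc |= 12<<14 -> acc=205516 shift=21 [end]
Varint 1: bytes[0:3] = CC C5 0C -> value 205516 (3 byte(s))
  byte[3]=0x75 cont=0 payload=0x75=117: acc |= 117<<0 -> acc=117 shift=7 [end]
Varint 2: bytes[3:4] = 75 -> value 117 (1 byte(s))
  byte[4]=0xB9 cont=1 payload=0x39=57: acc |= 57<<0 -> acc=57 shift=7
  byte[5]=0xDE cont=1 payload=0x5E=94: acc |= 94<<7 -> acc=12089 shift=14
  byte[6]=0xAB cont=1 payload=0x2B=43: acc |= 43<<14 -> acc=716601 shift=21
  byte[7]=0x78 cont=0 payload=0x78=120: acc |= 120<<21 -> acc=252374841 shift=28 [end]
Varint 3: bytes[4:8] = B9 DE AB 78 -> value 252374841 (4 byte(s))
  byte[8]=0x62 cont=0 payload=0x62=98: acc |= 98<<0 -> acc=98 shift=7 [end]
Varint 4: bytes[8:9] = 62 -> value 98 (1 byte(s))

Answer: 4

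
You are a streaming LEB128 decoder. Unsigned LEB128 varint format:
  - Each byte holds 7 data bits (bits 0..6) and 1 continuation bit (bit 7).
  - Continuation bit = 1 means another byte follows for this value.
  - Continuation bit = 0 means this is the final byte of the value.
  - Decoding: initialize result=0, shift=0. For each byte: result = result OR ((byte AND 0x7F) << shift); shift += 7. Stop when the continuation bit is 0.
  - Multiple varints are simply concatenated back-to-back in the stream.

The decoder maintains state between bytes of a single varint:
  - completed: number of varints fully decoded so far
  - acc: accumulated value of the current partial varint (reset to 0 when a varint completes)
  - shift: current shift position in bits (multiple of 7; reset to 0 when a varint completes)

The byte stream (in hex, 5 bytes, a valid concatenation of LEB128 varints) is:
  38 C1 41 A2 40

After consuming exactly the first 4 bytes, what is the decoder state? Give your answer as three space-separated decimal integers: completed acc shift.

Answer: 2 34 7

Derivation:
byte[0]=0x38 cont=0 payload=0x38: varint #1 complete (value=56); reset -> completed=1 acc=0 shift=0
byte[1]=0xC1 cont=1 payload=0x41: acc |= 65<<0 -> completed=1 acc=65 shift=7
byte[2]=0x41 cont=0 payload=0x41: varint #2 complete (value=8385); reset -> completed=2 acc=0 shift=0
byte[3]=0xA2 cont=1 payload=0x22: acc |= 34<<0 -> completed=2 acc=34 shift=7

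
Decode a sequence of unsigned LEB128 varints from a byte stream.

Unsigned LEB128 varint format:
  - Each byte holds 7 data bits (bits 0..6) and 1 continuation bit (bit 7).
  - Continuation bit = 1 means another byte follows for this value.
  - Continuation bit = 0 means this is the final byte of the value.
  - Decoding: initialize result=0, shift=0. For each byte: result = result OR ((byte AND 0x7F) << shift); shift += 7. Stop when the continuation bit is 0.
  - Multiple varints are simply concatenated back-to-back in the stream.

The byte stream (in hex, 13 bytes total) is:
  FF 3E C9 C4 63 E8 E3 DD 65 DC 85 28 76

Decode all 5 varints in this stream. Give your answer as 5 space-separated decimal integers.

Answer: 8063 1630793 213348840 656092 118

Derivation:
  byte[0]=0xFF cont=1 payload=0x7F=127: acc |= 127<<0 -> acc=127 shift=7
  byte[1]=0x3E cont=0 payload=0x3E=62: acc |= 62<<7 -> acc=8063 shift=14 [end]
Varint 1: bytes[0:2] = FF 3E -> value 8063 (2 byte(s))
  byte[2]=0xC9 cont=1 payload=0x49=73: acc |= 73<<0 -> acc=73 shift=7
  byte[3]=0xC4 cont=1 payload=0x44=68: acc |= 68<<7 -> acc=8777 shift=14
  byte[4]=0x63 cont=0 payload=0x63=99: acc |= 99<<14 -> acc=1630793 shift=21 [end]
Varint 2: bytes[2:5] = C9 C4 63 -> value 1630793 (3 byte(s))
  byte[5]=0xE8 cont=1 payload=0x68=104: acc |= 104<<0 -> acc=104 shift=7
  byte[6]=0xE3 cont=1 payload=0x63=99: acc |= 99<<7 -> acc=12776 shift=14
  byte[7]=0xDD cont=1 payload=0x5D=93: acc |= 93<<14 -> acc=1536488 shift=21
  byte[8]=0x65 cont=0 payload=0x65=101: acc |= 101<<21 -> acc=213348840 shift=28 [end]
Varint 3: bytes[5:9] = E8 E3 DD 65 -> value 213348840 (4 byte(s))
  byte[9]=0xDC cont=1 payload=0x5C=92: acc |= 92<<0 -> acc=92 shift=7
  byte[10]=0x85 cont=1 payload=0x05=5: acc |= 5<<7 -> acc=732 shift=14
  byte[11]=0x28 cont=0 payload=0x28=40: acc |= 40<<14 -> acc=656092 shift=21 [end]
Varint 4: bytes[9:12] = DC 85 28 -> value 656092 (3 byte(s))
  byte[12]=0x76 cont=0 payload=0x76=118: acc |= 118<<0 -> acc=118 shift=7 [end]
Varint 5: bytes[12:13] = 76 -> value 118 (1 byte(s))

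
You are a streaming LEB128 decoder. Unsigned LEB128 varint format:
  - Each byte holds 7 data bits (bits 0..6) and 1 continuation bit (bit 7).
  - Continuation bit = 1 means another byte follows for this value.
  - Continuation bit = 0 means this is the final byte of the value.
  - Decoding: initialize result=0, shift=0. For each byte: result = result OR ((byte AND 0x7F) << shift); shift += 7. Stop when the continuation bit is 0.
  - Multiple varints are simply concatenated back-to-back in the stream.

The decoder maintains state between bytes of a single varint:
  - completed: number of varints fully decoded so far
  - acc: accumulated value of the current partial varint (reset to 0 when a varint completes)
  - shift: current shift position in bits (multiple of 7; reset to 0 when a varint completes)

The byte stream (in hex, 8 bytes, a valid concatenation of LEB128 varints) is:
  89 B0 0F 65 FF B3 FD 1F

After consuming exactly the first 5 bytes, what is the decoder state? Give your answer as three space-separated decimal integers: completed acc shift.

Answer: 2 127 7

Derivation:
byte[0]=0x89 cont=1 payload=0x09: acc |= 9<<0 -> completed=0 acc=9 shift=7
byte[1]=0xB0 cont=1 payload=0x30: acc |= 48<<7 -> completed=0 acc=6153 shift=14
byte[2]=0x0F cont=0 payload=0x0F: varint #1 complete (value=251913); reset -> completed=1 acc=0 shift=0
byte[3]=0x65 cont=0 payload=0x65: varint #2 complete (value=101); reset -> completed=2 acc=0 shift=0
byte[4]=0xFF cont=1 payload=0x7F: acc |= 127<<0 -> completed=2 acc=127 shift=7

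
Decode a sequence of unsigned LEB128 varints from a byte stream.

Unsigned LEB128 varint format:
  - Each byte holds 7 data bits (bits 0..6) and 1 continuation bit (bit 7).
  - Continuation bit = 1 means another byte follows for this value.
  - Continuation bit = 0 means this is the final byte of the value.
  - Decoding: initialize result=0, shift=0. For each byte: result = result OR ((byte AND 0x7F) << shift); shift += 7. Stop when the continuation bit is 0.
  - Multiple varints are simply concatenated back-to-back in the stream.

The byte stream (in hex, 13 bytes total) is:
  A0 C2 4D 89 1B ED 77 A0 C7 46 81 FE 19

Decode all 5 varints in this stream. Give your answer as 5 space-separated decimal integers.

  byte[0]=0xA0 cont=1 payload=0x20=32: acc |= 32<<0 -> acc=32 shift=7
  byte[1]=0xC2 cont=1 payload=0x42=66: acc |= 66<<7 -> acc=8480 shift=14
  byte[2]=0x4D cont=0 payload=0x4D=77: acc |= 77<<14 -> acc=1270048 shift=21 [end]
Varint 1: bytes[0:3] = A0 C2 4D -> value 1270048 (3 byte(s))
  byte[3]=0x89 cont=1 payload=0x09=9: acc |= 9<<0 -> acc=9 shift=7
  byte[4]=0x1B cont=0 payload=0x1B=27: acc |= 27<<7 -> acc=3465 shift=14 [end]
Varint 2: bytes[3:5] = 89 1B -> value 3465 (2 byte(s))
  byte[5]=0xED cont=1 payload=0x6D=109: acc |= 109<<0 -> acc=109 shift=7
  byte[6]=0x77 cont=0 payload=0x77=119: acc |= 119<<7 -> acc=15341 shift=14 [end]
Varint 3: bytes[5:7] = ED 77 -> value 15341 (2 byte(s))
  byte[7]=0xA0 cont=1 payload=0x20=32: acc |= 32<<0 -> acc=32 shift=7
  byte[8]=0xC7 cont=1 payload=0x47=71: acc |= 71<<7 -> acc=9120 shift=14
  byte[9]=0x46 cont=0 payload=0x46=70: acc |= 70<<14 -> acc=1156000 shift=21 [end]
Varint 4: bytes[7:10] = A0 C7 46 -> value 1156000 (3 byte(s))
  byte[10]=0x81 cont=1 payload=0x01=1: acc |= 1<<0 -> acc=1 shift=7
  byte[11]=0xFE cont=1 payload=0x7E=126: acc |= 126<<7 -> acc=16129 shift=14
  byte[12]=0x19 cont=0 payload=0x19=25: acc |= 25<<14 -> acc=425729 shift=21 [end]
Varint 5: bytes[10:13] = 81 FE 19 -> value 425729 (3 byte(s))

Answer: 1270048 3465 15341 1156000 425729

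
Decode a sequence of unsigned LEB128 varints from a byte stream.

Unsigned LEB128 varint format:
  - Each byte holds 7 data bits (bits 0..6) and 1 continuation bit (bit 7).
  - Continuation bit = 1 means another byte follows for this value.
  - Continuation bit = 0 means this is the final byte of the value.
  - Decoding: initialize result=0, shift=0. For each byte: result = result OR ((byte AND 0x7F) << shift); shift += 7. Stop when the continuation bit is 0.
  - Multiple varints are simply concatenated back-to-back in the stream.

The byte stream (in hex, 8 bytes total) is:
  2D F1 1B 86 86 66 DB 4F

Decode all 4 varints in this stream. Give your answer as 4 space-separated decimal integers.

Answer: 45 3569 1671942 10203

Derivation:
  byte[0]=0x2D cont=0 payload=0x2D=45: acc |= 45<<0 -> acc=45 shift=7 [end]
Varint 1: bytes[0:1] = 2D -> value 45 (1 byte(s))
  byte[1]=0xF1 cont=1 payload=0x71=113: acc |= 113<<0 -> acc=113 shift=7
  byte[2]=0x1B cont=0 payload=0x1B=27: acc |= 27<<7 -> acc=3569 shift=14 [end]
Varint 2: bytes[1:3] = F1 1B -> value 3569 (2 byte(s))
  byte[3]=0x86 cont=1 payload=0x06=6: acc |= 6<<0 -> acc=6 shift=7
  byte[4]=0x86 cont=1 payload=0x06=6: acc |= 6<<7 -> acc=774 shift=14
  byte[5]=0x66 cont=0 payload=0x66=102: acc |= 102<<14 -> acc=1671942 shift=21 [end]
Varint 3: bytes[3:6] = 86 86 66 -> value 1671942 (3 byte(s))
  byte[6]=0xDB cont=1 payload=0x5B=91: acc |= 91<<0 -> acc=91 shift=7
  byte[7]=0x4F cont=0 payload=0x4F=79: acc |= 79<<7 -> acc=10203 shift=14 [end]
Varint 4: bytes[6:8] = DB 4F -> value 10203 (2 byte(s))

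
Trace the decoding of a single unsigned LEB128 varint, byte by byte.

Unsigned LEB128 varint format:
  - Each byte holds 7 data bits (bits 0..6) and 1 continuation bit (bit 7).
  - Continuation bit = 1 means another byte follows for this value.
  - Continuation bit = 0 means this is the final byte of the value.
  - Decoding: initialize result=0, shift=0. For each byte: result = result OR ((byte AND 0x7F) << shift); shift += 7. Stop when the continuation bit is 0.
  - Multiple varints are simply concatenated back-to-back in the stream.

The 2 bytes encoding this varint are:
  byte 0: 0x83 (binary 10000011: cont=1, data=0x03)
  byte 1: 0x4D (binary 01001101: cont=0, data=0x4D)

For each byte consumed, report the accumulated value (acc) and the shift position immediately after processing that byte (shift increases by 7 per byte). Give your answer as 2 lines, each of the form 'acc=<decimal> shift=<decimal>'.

Answer: acc=3 shift=7
acc=9859 shift=14

Derivation:
byte 0=0x83: payload=0x03=3, contrib = 3<<0 = 3; acc -> 3, shift -> 7
byte 1=0x4D: payload=0x4D=77, contrib = 77<<7 = 9856; acc -> 9859, shift -> 14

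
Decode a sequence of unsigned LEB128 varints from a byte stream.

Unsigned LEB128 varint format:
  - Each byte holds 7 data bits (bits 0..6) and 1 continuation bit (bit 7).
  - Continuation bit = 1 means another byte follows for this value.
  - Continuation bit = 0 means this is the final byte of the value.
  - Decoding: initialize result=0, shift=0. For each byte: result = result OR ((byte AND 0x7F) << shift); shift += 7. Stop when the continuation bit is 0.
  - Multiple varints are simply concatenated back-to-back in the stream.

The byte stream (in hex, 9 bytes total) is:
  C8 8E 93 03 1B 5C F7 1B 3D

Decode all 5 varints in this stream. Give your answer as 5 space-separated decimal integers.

Answer: 6604616 27 92 3575 61

Derivation:
  byte[0]=0xC8 cont=1 payload=0x48=72: acc |= 72<<0 -> acc=72 shift=7
  byte[1]=0x8E cont=1 payload=0x0E=14: acc |= 14<<7 -> acc=1864 shift=14
  byte[2]=0x93 cont=1 payload=0x13=19: acc |= 19<<14 -> acc=313160 shift=21
  byte[3]=0x03 cont=0 payload=0x03=3: acc |= 3<<21 -> acc=6604616 shift=28 [end]
Varint 1: bytes[0:4] = C8 8E 93 03 -> value 6604616 (4 byte(s))
  byte[4]=0x1B cont=0 payload=0x1B=27: acc |= 27<<0 -> acc=27 shift=7 [end]
Varint 2: bytes[4:5] = 1B -> value 27 (1 byte(s))
  byte[5]=0x5C cont=0 payload=0x5C=92: acc |= 92<<0 -> acc=92 shift=7 [end]
Varint 3: bytes[5:6] = 5C -> value 92 (1 byte(s))
  byte[6]=0xF7 cont=1 payload=0x77=119: acc |= 119<<0 -> acc=119 shift=7
  byte[7]=0x1B cont=0 payload=0x1B=27: acc |= 27<<7 -> acc=3575 shift=14 [end]
Varint 4: bytes[6:8] = F7 1B -> value 3575 (2 byte(s))
  byte[8]=0x3D cont=0 payload=0x3D=61: acc |= 61<<0 -> acc=61 shift=7 [end]
Varint 5: bytes[8:9] = 3D -> value 61 (1 byte(s))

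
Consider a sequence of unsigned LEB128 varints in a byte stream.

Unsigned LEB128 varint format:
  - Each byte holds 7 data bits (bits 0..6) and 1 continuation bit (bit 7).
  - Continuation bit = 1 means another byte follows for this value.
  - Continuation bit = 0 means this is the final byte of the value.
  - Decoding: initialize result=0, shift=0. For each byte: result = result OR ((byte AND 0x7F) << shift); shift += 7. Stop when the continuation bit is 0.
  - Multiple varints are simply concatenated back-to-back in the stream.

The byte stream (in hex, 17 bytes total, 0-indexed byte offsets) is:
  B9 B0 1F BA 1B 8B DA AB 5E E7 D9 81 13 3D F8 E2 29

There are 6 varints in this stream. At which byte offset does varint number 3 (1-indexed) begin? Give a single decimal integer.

  byte[0]=0xB9 cont=1 payload=0x39=57: acc |= 57<<0 -> acc=57 shift=7
  byte[1]=0xB0 cont=1 payload=0x30=48: acc |= 48<<7 -> acc=6201 shift=14
  byte[2]=0x1F cont=0 payload=0x1F=31: acc |= 31<<14 -> acc=514105 shift=21 [end]
Varint 1: bytes[0:3] = B9 B0 1F -> value 514105 (3 byte(s))
  byte[3]=0xBA cont=1 payload=0x3A=58: acc |= 58<<0 -> acc=58 shift=7
  byte[4]=0x1B cont=0 payload=0x1B=27: acc |= 27<<7 -> acc=3514 shift=14 [end]
Varint 2: bytes[3:5] = BA 1B -> value 3514 (2 byte(s))
  byte[5]=0x8B cont=1 payload=0x0B=11: acc |= 11<<0 -> acc=11 shift=7
  byte[6]=0xDA cont=1 payload=0x5A=90: acc |= 90<<7 -> acc=11531 shift=14
  byte[7]=0xAB cont=1 payload=0x2B=43: acc |= 43<<14 -> acc=716043 shift=21
  byte[8]=0x5E cont=0 payload=0x5E=94: acc |= 94<<21 -> acc=197848331 shift=28 [end]
Varint 3: bytes[5:9] = 8B DA AB 5E -> value 197848331 (4 byte(s))
  byte[9]=0xE7 cont=1 payload=0x67=103: acc |= 103<<0 -> acc=103 shift=7
  byte[10]=0xD9 cont=1 payload=0x59=89: acc |= 89<<7 -> acc=11495 shift=14
  byte[11]=0x81 cont=1 payload=0x01=1: acc |= 1<<14 -> acc=27879 shift=21
  byte[12]=0x13 cont=0 payload=0x13=19: acc |= 19<<21 -> acc=39873767 shift=28 [end]
Varint 4: bytes[9:13] = E7 D9 81 13 -> value 39873767 (4 byte(s))
  byte[13]=0x3D cont=0 payload=0x3D=61: acc |= 61<<0 -> acc=61 shift=7 [end]
Varint 5: bytes[13:14] = 3D -> value 61 (1 byte(s))
  byte[14]=0xF8 cont=1 payload=0x78=120: acc |= 120<<0 -> acc=120 shift=7
  byte[15]=0xE2 cont=1 payload=0x62=98: acc |= 98<<7 -> acc=12664 shift=14
  byte[16]=0x29 cont=0 payload=0x29=41: acc |= 41<<14 -> acc=684408 shift=21 [end]
Varint 6: bytes[14:17] = F8 E2 29 -> value 684408 (3 byte(s))

Answer: 5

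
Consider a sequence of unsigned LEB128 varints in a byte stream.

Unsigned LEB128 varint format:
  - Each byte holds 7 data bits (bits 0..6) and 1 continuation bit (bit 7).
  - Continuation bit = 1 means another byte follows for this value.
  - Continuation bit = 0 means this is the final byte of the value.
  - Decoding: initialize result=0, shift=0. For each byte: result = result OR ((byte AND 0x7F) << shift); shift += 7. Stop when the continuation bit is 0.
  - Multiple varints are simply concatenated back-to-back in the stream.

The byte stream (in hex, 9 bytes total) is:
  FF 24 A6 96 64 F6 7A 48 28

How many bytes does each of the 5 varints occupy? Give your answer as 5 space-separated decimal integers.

  byte[0]=0xFF cont=1 payload=0x7F=127: acc |= 127<<0 -> acc=127 shift=7
  byte[1]=0x24 cont=0 payload=0x24=36: acc |= 36<<7 -> acc=4735 shift=14 [end]
Varint 1: bytes[0:2] = FF 24 -> value 4735 (2 byte(s))
  byte[2]=0xA6 cont=1 payload=0x26=38: acc |= 38<<0 -> acc=38 shift=7
  byte[3]=0x96 cont=1 payload=0x16=22: acc |= 22<<7 -> acc=2854 shift=14
  byte[4]=0x64 cont=0 payload=0x64=100: acc |= 100<<14 -> acc=1641254 shift=21 [end]
Varint 2: bytes[2:5] = A6 96 64 -> value 1641254 (3 byte(s))
  byte[5]=0xF6 cont=1 payload=0x76=118: acc |= 118<<0 -> acc=118 shift=7
  byte[6]=0x7A cont=0 payload=0x7A=122: acc |= 122<<7 -> acc=15734 shift=14 [end]
Varint 3: bytes[5:7] = F6 7A -> value 15734 (2 byte(s))
  byte[7]=0x48 cont=0 payload=0x48=72: acc |= 72<<0 -> acc=72 shift=7 [end]
Varint 4: bytes[7:8] = 48 -> value 72 (1 byte(s))
  byte[8]=0x28 cont=0 payload=0x28=40: acc |= 40<<0 -> acc=40 shift=7 [end]
Varint 5: bytes[8:9] = 28 -> value 40 (1 byte(s))

Answer: 2 3 2 1 1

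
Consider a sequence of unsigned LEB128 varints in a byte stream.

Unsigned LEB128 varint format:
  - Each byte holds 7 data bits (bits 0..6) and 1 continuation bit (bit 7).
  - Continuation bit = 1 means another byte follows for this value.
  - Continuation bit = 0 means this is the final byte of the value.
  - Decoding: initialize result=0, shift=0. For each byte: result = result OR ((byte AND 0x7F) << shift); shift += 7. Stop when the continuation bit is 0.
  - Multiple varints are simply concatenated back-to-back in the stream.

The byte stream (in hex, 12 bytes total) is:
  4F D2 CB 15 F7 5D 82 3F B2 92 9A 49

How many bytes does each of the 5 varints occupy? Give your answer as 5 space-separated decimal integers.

Answer: 1 3 2 2 4

Derivation:
  byte[0]=0x4F cont=0 payload=0x4F=79: acc |= 79<<0 -> acc=79 shift=7 [end]
Varint 1: bytes[0:1] = 4F -> value 79 (1 byte(s))
  byte[1]=0xD2 cont=1 payload=0x52=82: acc |= 82<<0 -> acc=82 shift=7
  byte[2]=0xCB cont=1 payload=0x4B=75: acc |= 75<<7 -> acc=9682 shift=14
  byte[3]=0x15 cont=0 payload=0x15=21: acc |= 21<<14 -> acc=353746 shift=21 [end]
Varint 2: bytes[1:4] = D2 CB 15 -> value 353746 (3 byte(s))
  byte[4]=0xF7 cont=1 payload=0x77=119: acc |= 119<<0 -> acc=119 shift=7
  byte[5]=0x5D cont=0 payload=0x5D=93: acc |= 93<<7 -> acc=12023 shift=14 [end]
Varint 3: bytes[4:6] = F7 5D -> value 12023 (2 byte(s))
  byte[6]=0x82 cont=1 payload=0x02=2: acc |= 2<<0 -> acc=2 shift=7
  byte[7]=0x3F cont=0 payload=0x3F=63: acc |= 63<<7 -> acc=8066 shift=14 [end]
Varint 4: bytes[6:8] = 82 3F -> value 8066 (2 byte(s))
  byte[8]=0xB2 cont=1 payload=0x32=50: acc |= 50<<0 -> acc=50 shift=7
  byte[9]=0x92 cont=1 payload=0x12=18: acc |= 18<<7 -> acc=2354 shift=14
  byte[10]=0x9A cont=1 payload=0x1A=26: acc |= 26<<14 -> acc=428338 shift=21
  byte[11]=0x49 cont=0 payload=0x49=73: acc |= 73<<21 -> acc=153520434 shift=28 [end]
Varint 5: bytes[8:12] = B2 92 9A 49 -> value 153520434 (4 byte(s))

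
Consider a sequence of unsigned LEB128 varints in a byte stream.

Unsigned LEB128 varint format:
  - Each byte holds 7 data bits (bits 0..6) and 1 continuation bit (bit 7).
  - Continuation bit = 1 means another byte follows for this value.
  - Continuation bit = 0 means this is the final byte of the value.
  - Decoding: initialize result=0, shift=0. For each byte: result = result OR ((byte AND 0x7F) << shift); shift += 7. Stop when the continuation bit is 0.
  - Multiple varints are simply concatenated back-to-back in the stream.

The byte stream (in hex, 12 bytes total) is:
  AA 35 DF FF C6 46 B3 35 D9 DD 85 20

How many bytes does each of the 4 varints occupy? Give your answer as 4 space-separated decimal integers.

Answer: 2 4 2 4

Derivation:
  byte[0]=0xAA cont=1 payload=0x2A=42: acc |= 42<<0 -> acc=42 shift=7
  byte[1]=0x35 cont=0 payload=0x35=53: acc |= 53<<7 -> acc=6826 shift=14 [end]
Varint 1: bytes[0:2] = AA 35 -> value 6826 (2 byte(s))
  byte[2]=0xDF cont=1 payload=0x5F=95: acc |= 95<<0 -> acc=95 shift=7
  byte[3]=0xFF cont=1 payload=0x7F=127: acc |= 127<<7 -> acc=16351 shift=14
  byte[4]=0xC6 cont=1 payload=0x46=70: acc |= 70<<14 -> acc=1163231 shift=21
  byte[5]=0x46 cont=0 payload=0x46=70: acc |= 70<<21 -> acc=147963871 shift=28 [end]
Varint 2: bytes[2:6] = DF FF C6 46 -> value 147963871 (4 byte(s))
  byte[6]=0xB3 cont=1 payload=0x33=51: acc |= 51<<0 -> acc=51 shift=7
  byte[7]=0x35 cont=0 payload=0x35=53: acc |= 53<<7 -> acc=6835 shift=14 [end]
Varint 3: bytes[6:8] = B3 35 -> value 6835 (2 byte(s))
  byte[8]=0xD9 cont=1 payload=0x59=89: acc |= 89<<0 -> acc=89 shift=7
  byte[9]=0xDD cont=1 payload=0x5D=93: acc |= 93<<7 -> acc=11993 shift=14
  byte[10]=0x85 cont=1 payload=0x05=5: acc |= 5<<14 -> acc=93913 shift=21
  byte[11]=0x20 cont=0 payload=0x20=32: acc |= 32<<21 -> acc=67202777 shift=28 [end]
Varint 4: bytes[8:12] = D9 DD 85 20 -> value 67202777 (4 byte(s))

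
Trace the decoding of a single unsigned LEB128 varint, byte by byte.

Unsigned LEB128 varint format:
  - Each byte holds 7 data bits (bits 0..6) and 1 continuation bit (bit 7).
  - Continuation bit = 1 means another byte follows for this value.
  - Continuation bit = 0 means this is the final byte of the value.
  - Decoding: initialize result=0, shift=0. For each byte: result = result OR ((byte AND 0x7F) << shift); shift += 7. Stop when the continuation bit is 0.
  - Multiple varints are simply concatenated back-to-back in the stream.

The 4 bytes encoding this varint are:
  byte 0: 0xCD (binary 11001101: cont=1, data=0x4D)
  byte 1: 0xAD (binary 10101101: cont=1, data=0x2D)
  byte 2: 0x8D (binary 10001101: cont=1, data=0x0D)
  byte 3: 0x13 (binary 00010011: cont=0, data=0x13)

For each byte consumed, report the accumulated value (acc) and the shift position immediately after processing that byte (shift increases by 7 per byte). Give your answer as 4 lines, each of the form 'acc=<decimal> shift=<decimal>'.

byte 0=0xCD: payload=0x4D=77, contrib = 77<<0 = 77; acc -> 77, shift -> 7
byte 1=0xAD: payload=0x2D=45, contrib = 45<<7 = 5760; acc -> 5837, shift -> 14
byte 2=0x8D: payload=0x0D=13, contrib = 13<<14 = 212992; acc -> 218829, shift -> 21
byte 3=0x13: payload=0x13=19, contrib = 19<<21 = 39845888; acc -> 40064717, shift -> 28

Answer: acc=77 shift=7
acc=5837 shift=14
acc=218829 shift=21
acc=40064717 shift=28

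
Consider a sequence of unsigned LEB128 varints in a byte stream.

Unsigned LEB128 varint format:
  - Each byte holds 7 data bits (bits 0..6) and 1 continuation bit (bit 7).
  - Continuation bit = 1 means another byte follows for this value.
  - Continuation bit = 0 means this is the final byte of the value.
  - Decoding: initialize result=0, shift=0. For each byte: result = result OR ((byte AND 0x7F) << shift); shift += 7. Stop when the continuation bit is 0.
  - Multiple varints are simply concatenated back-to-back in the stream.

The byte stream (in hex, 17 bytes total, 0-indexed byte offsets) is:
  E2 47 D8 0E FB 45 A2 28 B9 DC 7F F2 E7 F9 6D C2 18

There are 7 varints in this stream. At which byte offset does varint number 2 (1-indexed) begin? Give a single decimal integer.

  byte[0]=0xE2 cont=1 payload=0x62=98: acc |= 98<<0 -> acc=98 shift=7
  byte[1]=0x47 cont=0 payload=0x47=71: acc |= 71<<7 -> acc=9186 shift=14 [end]
Varint 1: bytes[0:2] = E2 47 -> value 9186 (2 byte(s))
  byte[2]=0xD8 cont=1 payload=0x58=88: acc |= 88<<0 -> acc=88 shift=7
  byte[3]=0x0E cont=0 payload=0x0E=14: acc |= 14<<7 -> acc=1880 shift=14 [end]
Varint 2: bytes[2:4] = D8 0E -> value 1880 (2 byte(s))
  byte[4]=0xFB cont=1 payload=0x7B=123: acc |= 123<<0 -> acc=123 shift=7
  byte[5]=0x45 cont=0 payload=0x45=69: acc |= 69<<7 -> acc=8955 shift=14 [end]
Varint 3: bytes[4:6] = FB 45 -> value 8955 (2 byte(s))
  byte[6]=0xA2 cont=1 payload=0x22=34: acc |= 34<<0 -> acc=34 shift=7
  byte[7]=0x28 cont=0 payload=0x28=40: acc |= 40<<7 -> acc=5154 shift=14 [end]
Varint 4: bytes[6:8] = A2 28 -> value 5154 (2 byte(s))
  byte[8]=0xB9 cont=1 payload=0x39=57: acc |= 57<<0 -> acc=57 shift=7
  byte[9]=0xDC cont=1 payload=0x5C=92: acc |= 92<<7 -> acc=11833 shift=14
  byte[10]=0x7F cont=0 payload=0x7F=127: acc |= 127<<14 -> acc=2092601 shift=21 [end]
Varint 5: bytes[8:11] = B9 DC 7F -> value 2092601 (3 byte(s))
  byte[11]=0xF2 cont=1 payload=0x72=114: acc |= 114<<0 -> acc=114 shift=7
  byte[12]=0xE7 cont=1 payload=0x67=103: acc |= 103<<7 -> acc=13298 shift=14
  byte[13]=0xF9 cont=1 payload=0x79=121: acc |= 121<<14 -> acc=1995762 shift=21
  byte[14]=0x6D cont=0 payload=0x6D=109: acc |= 109<<21 -> acc=230585330 shift=28 [end]
Varint 6: bytes[11:15] = F2 E7 F9 6D -> value 230585330 (4 byte(s))
  byte[15]=0xC2 cont=1 payload=0x42=66: acc |= 66<<0 -> acc=66 shift=7
  byte[16]=0x18 cont=0 payload=0x18=24: acc |= 24<<7 -> acc=3138 shift=14 [end]
Varint 7: bytes[15:17] = C2 18 -> value 3138 (2 byte(s))

Answer: 2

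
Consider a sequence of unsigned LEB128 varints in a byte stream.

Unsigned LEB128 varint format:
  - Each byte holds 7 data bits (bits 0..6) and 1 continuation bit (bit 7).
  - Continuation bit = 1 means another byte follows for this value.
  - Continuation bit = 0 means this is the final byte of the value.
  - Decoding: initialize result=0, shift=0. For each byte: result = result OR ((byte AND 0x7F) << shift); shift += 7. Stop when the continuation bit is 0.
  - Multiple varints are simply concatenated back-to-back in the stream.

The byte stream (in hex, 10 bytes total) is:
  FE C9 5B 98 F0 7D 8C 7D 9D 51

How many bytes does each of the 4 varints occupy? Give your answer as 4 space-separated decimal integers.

Answer: 3 3 2 2

Derivation:
  byte[0]=0xFE cont=1 payload=0x7E=126: acc |= 126<<0 -> acc=126 shift=7
  byte[1]=0xC9 cont=1 payload=0x49=73: acc |= 73<<7 -> acc=9470 shift=14
  byte[2]=0x5B cont=0 payload=0x5B=91: acc |= 91<<14 -> acc=1500414 shift=21 [end]
Varint 1: bytes[0:3] = FE C9 5B -> value 1500414 (3 byte(s))
  byte[3]=0x98 cont=1 payload=0x18=24: acc |= 24<<0 -> acc=24 shift=7
  byte[4]=0xF0 cont=1 payload=0x70=112: acc |= 112<<7 -> acc=14360 shift=14
  byte[5]=0x7D cont=0 payload=0x7D=125: acc |= 125<<14 -> acc=2062360 shift=21 [end]
Varint 2: bytes[3:6] = 98 F0 7D -> value 2062360 (3 byte(s))
  byte[6]=0x8C cont=1 payload=0x0C=12: acc |= 12<<0 -> acc=12 shift=7
  byte[7]=0x7D cont=0 payload=0x7D=125: acc |= 125<<7 -> acc=16012 shift=14 [end]
Varint 3: bytes[6:8] = 8C 7D -> value 16012 (2 byte(s))
  byte[8]=0x9D cont=1 payload=0x1D=29: acc |= 29<<0 -> acc=29 shift=7
  byte[9]=0x51 cont=0 payload=0x51=81: acc |= 81<<7 -> acc=10397 shift=14 [end]
Varint 4: bytes[8:10] = 9D 51 -> value 10397 (2 byte(s))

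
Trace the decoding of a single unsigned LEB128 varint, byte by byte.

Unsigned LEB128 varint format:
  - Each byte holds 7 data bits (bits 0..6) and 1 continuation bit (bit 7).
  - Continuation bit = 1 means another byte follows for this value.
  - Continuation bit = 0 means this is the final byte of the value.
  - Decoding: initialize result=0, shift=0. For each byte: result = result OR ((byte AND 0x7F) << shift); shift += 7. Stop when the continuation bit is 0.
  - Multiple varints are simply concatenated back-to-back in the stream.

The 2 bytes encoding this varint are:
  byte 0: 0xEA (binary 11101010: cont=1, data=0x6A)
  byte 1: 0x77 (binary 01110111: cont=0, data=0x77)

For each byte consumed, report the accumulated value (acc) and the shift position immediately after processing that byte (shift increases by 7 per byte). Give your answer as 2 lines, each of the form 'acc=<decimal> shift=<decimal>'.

byte 0=0xEA: payload=0x6A=106, contrib = 106<<0 = 106; acc -> 106, shift -> 7
byte 1=0x77: payload=0x77=119, contrib = 119<<7 = 15232; acc -> 15338, shift -> 14

Answer: acc=106 shift=7
acc=15338 shift=14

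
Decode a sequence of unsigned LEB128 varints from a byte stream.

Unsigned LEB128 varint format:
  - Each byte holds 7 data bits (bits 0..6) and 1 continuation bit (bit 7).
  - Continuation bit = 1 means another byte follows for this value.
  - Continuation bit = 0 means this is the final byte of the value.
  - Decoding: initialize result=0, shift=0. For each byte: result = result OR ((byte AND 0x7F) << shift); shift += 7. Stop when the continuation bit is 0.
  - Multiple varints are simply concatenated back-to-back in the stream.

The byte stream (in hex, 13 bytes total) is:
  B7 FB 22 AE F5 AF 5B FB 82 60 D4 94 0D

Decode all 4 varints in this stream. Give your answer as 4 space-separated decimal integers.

Answer: 572855 191625902 1573243 215636

Derivation:
  byte[0]=0xB7 cont=1 payload=0x37=55: acc |= 55<<0 -> acc=55 shift=7
  byte[1]=0xFB cont=1 payload=0x7B=123: acc |= 123<<7 -> acc=15799 shift=14
  byte[2]=0x22 cont=0 payload=0x22=34: acc |= 34<<14 -> acc=572855 shift=21 [end]
Varint 1: bytes[0:3] = B7 FB 22 -> value 572855 (3 byte(s))
  byte[3]=0xAE cont=1 payload=0x2E=46: acc |= 46<<0 -> acc=46 shift=7
  byte[4]=0xF5 cont=1 payload=0x75=117: acc |= 117<<7 -> acc=15022 shift=14
  byte[5]=0xAF cont=1 payload=0x2F=47: acc |= 47<<14 -> acc=785070 shift=21
  byte[6]=0x5B cont=0 payload=0x5B=91: acc |= 91<<21 -> acc=191625902 shift=28 [end]
Varint 2: bytes[3:7] = AE F5 AF 5B -> value 191625902 (4 byte(s))
  byte[7]=0xFB cont=1 payload=0x7B=123: acc |= 123<<0 -> acc=123 shift=7
  byte[8]=0x82 cont=1 payload=0x02=2: acc |= 2<<7 -> acc=379 shift=14
  byte[9]=0x60 cont=0 payload=0x60=96: acc |= 96<<14 -> acc=1573243 shift=21 [end]
Varint 3: bytes[7:10] = FB 82 60 -> value 1573243 (3 byte(s))
  byte[10]=0xD4 cont=1 payload=0x54=84: acc |= 84<<0 -> acc=84 shift=7
  byte[11]=0x94 cont=1 payload=0x14=20: acc |= 20<<7 -> acc=2644 shift=14
  byte[12]=0x0D cont=0 payload=0x0D=13: acc |= 13<<14 -> acc=215636 shift=21 [end]
Varint 4: bytes[10:13] = D4 94 0D -> value 215636 (3 byte(s))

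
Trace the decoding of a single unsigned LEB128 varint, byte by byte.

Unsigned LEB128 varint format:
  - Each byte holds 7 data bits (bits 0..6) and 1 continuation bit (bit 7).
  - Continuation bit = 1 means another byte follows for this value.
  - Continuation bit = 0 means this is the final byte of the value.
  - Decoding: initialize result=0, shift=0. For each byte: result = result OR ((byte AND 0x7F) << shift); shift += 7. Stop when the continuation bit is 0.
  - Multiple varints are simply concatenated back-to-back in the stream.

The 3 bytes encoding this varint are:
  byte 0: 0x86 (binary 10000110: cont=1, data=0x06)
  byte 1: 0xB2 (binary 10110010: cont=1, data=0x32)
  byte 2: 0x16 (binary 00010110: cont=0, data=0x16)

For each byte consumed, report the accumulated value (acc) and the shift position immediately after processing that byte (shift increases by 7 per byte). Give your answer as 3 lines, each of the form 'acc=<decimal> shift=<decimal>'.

Answer: acc=6 shift=7
acc=6406 shift=14
acc=366854 shift=21

Derivation:
byte 0=0x86: payload=0x06=6, contrib = 6<<0 = 6; acc -> 6, shift -> 7
byte 1=0xB2: payload=0x32=50, contrib = 50<<7 = 6400; acc -> 6406, shift -> 14
byte 2=0x16: payload=0x16=22, contrib = 22<<14 = 360448; acc -> 366854, shift -> 21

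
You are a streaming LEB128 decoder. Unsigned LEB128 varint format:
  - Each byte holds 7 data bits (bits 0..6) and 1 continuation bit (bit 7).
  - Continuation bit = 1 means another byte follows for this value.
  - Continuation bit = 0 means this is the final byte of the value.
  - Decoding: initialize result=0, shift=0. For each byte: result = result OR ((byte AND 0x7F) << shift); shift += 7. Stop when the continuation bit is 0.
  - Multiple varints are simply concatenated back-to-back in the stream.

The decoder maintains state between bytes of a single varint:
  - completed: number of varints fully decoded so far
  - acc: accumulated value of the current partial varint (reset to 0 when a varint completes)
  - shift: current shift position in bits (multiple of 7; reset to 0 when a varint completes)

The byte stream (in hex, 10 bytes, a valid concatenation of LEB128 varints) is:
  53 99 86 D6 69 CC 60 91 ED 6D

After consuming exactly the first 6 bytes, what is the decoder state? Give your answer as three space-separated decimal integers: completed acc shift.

Answer: 2 76 7

Derivation:
byte[0]=0x53 cont=0 payload=0x53: varint #1 complete (value=83); reset -> completed=1 acc=0 shift=0
byte[1]=0x99 cont=1 payload=0x19: acc |= 25<<0 -> completed=1 acc=25 shift=7
byte[2]=0x86 cont=1 payload=0x06: acc |= 6<<7 -> completed=1 acc=793 shift=14
byte[3]=0xD6 cont=1 payload=0x56: acc |= 86<<14 -> completed=1 acc=1409817 shift=21
byte[4]=0x69 cont=0 payload=0x69: varint #2 complete (value=221610777); reset -> completed=2 acc=0 shift=0
byte[5]=0xCC cont=1 payload=0x4C: acc |= 76<<0 -> completed=2 acc=76 shift=7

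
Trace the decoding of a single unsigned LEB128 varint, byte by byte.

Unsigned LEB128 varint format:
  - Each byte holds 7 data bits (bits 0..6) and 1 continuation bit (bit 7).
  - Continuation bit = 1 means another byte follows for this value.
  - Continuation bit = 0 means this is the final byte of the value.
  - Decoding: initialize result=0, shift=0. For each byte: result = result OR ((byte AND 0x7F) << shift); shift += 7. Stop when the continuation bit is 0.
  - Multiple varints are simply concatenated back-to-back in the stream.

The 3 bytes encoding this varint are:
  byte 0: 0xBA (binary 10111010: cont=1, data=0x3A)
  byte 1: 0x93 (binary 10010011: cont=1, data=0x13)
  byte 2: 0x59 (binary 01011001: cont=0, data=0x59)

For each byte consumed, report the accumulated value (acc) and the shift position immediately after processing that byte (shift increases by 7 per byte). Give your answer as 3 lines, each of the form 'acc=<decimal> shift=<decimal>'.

byte 0=0xBA: payload=0x3A=58, contrib = 58<<0 = 58; acc -> 58, shift -> 7
byte 1=0x93: payload=0x13=19, contrib = 19<<7 = 2432; acc -> 2490, shift -> 14
byte 2=0x59: payload=0x59=89, contrib = 89<<14 = 1458176; acc -> 1460666, shift -> 21

Answer: acc=58 shift=7
acc=2490 shift=14
acc=1460666 shift=21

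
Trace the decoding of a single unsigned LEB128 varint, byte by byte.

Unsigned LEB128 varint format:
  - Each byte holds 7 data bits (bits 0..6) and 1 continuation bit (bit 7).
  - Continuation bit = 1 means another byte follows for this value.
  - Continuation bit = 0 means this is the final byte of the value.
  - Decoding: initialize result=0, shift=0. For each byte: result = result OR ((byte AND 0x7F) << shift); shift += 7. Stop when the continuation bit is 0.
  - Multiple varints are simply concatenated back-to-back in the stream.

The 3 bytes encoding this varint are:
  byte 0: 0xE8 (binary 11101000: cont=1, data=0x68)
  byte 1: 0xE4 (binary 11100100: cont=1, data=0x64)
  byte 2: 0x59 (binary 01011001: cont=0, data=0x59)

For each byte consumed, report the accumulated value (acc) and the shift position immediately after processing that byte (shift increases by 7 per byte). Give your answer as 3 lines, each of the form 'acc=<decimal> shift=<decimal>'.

byte 0=0xE8: payload=0x68=104, contrib = 104<<0 = 104; acc -> 104, shift -> 7
byte 1=0xE4: payload=0x64=100, contrib = 100<<7 = 12800; acc -> 12904, shift -> 14
byte 2=0x59: payload=0x59=89, contrib = 89<<14 = 1458176; acc -> 1471080, shift -> 21

Answer: acc=104 shift=7
acc=12904 shift=14
acc=1471080 shift=21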